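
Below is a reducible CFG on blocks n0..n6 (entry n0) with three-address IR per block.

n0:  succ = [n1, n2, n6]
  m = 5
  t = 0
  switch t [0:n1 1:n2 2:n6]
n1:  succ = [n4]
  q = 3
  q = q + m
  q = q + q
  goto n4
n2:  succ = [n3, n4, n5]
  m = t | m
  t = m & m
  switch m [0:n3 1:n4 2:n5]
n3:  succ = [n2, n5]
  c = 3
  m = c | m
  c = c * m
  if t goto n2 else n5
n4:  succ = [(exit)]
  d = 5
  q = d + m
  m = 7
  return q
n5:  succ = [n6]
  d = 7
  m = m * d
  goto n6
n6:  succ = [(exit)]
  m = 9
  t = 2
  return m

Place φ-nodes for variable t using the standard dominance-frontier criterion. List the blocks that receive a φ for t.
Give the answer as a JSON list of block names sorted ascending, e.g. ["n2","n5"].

idom tree: n1←n0 n2←n0 n3←n2 n4←n0 n5←n2 n6←n0
Dom∩ at merges:
  n2: preds {n0,n3}: {n0} ∩ {n0,n2,n3} = {n0}; idom=n0
  n4: preds {n1,n2}: {n0,n1} ∩ {n0,n2} = {n0}; idom=n0
  n5: preds {n2,n3}: {n0,n2} ∩ {n0,n2,n3} = {n0,n2}; idom=n2
  n6: preds {n0,n5}: {n0} ∩ {n0,n2,n5} = {n0}; idom=n0

DF walk-up:
  join n2 pred n0: · stop@n0
  join n2 pred n3: n3→n2 stop@n0
  join n4 pred n1: n1 stop@n0
  join n4 pred n2: n2 stop@n0
  join n5 pred n2: · stop@n2
  join n5 pred n3: n3 stop@n2
  join n6 pred n0: · stop@n0
  join n6 pred n5: n5→n2 stop@n0
  DF(n0)=∅
  DF(n1)={n4}
  DF(n2)={n2,n4,n6}
  DF(n3)={n2,n5}
  DF(n4)=∅
  DF(n5)={n6}
  DF(n6)=∅

φ for t: defs {n0,n2,n6}
  DF⁺ = {n2,n4,n6}

Answer: ["n2", "n4", "n6"]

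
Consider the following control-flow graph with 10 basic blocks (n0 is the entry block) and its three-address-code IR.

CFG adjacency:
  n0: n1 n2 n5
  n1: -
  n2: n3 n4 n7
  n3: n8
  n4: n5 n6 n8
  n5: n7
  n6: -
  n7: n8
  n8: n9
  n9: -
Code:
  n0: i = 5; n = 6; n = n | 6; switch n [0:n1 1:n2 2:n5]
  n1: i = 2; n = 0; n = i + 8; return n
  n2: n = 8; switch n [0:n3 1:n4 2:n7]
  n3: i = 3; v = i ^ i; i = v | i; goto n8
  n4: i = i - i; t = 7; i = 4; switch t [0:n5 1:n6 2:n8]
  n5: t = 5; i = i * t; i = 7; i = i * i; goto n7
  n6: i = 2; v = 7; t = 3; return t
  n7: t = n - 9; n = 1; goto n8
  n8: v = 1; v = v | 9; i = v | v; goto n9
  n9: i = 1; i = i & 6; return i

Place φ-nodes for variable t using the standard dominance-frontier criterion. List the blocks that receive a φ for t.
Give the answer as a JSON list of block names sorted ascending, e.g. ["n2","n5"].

idom tree: n1←n0 n2←n0 n3←n2 n4←n2 n5←n0 n6←n4 n7←n0 n8←n0 n9←n8
Join-block Dom:
  n5: preds {n0,n4}: {n0} ∩ {n0,n2,n4} = {n0}; idom=n0
  n7: preds {n2,n5}: {n0,n2} ∩ {n0,n5} = {n0}; idom=n0
  n8: preds {n3,n4,n7}: {n0,n2,n3} ∩ {n0,n2,n4} ∩ {n0,n7} = {n0}; idom=n0

DF walk-up:
  join n5 pred n0: · stop@n0
  join n5 pred n4: n4→n2 stop@n0
  join n7 pred n2: n2 stop@n0
  join n7 pred n5: n5 stop@n0
  join n8 pred n3: n3→n2 stop@n0
  join n8 pred n4: n4→n2 stop@n0
  join n8 pred n7: n7 stop@n0
  n0 → ∅
  n1 → ∅
  n2 → {n5,n7,n8}
  n3 → {n8}
  n4 → {n5,n8}
  n5 → {n7}
  n6 → ∅
  n7 → {n8}
  n8 → ∅
  n9 → ∅

φ for t: defs {n4,n5,n6,n7}
  DF⁺ = {n5,n7,n8}

Answer: ["n5", "n7", "n8"]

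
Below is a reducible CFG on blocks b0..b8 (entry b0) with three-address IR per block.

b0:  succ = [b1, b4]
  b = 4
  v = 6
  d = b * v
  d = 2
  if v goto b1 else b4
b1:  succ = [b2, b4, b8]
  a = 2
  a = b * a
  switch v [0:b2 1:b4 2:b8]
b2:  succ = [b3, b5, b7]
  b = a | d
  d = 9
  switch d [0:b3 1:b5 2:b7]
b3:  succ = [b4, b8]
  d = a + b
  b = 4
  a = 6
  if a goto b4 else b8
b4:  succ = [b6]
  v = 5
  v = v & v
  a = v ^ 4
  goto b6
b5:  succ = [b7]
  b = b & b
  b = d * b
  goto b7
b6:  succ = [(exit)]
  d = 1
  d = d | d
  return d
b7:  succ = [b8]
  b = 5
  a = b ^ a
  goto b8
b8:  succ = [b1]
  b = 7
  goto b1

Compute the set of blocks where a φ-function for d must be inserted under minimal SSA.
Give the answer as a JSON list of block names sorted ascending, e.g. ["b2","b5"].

Answer: ["b1", "b4", "b8"]

Derivation:
idom tree: b1←b0 b2←b1 b3←b2 b4←b0 b5←b2 b6←b4 b7←b2 b8←b1
Dom at joins:
  b1: preds {b0,b8}: {b0} ∩ {b0,b1,b8} = {b0}; idom=b0
  b4: preds {b0,b1,b3}: {b0} ∩ {b0,b1} ∩ {b0,b1,b2,b3} = {b0}; idom=b0
  b7: preds {b2,b5}: {b0,b1,b2} ∩ {b0,b1,b2,b5} = {b0,b1,b2}; idom=b2
  b8: preds {b1,b3,b7}: {b0,b1} ∩ {b0,b1,b2,b3} ∩ {b0,b1,b2,b7} = {b0,b1}; idom=b1

Frontier:
  join b1 pred b0: · stop@b0
  join b1 pred b8: b8→b1 stop@b0
  join b4 pred b0: · stop@b0
  join b4 pred b1: b1 stop@b0
  join b4 pred b3: b3→b2→b1 stop@b0
  join b7 pred b2: · stop@b2
  join b7 pred b5: b5 stop@b2
  join b8 pred b1: · stop@b1
  join b8 pred b3: b3→b2 stop@b1
  join b8 pred b7: b7→b2 stop@b1
  b0 → ∅
  b1 → {b1,b4}
  b2 → {b4,b8}
  b3 → {b4,b8}
  b4 → ∅
  b5 → {b7}
  b6 → ∅
  b7 → {b8}
  b8 → {b1}

φ for d: defs {b0,b2,b3,b6}
  DF⁺ = {b1,b4,b8}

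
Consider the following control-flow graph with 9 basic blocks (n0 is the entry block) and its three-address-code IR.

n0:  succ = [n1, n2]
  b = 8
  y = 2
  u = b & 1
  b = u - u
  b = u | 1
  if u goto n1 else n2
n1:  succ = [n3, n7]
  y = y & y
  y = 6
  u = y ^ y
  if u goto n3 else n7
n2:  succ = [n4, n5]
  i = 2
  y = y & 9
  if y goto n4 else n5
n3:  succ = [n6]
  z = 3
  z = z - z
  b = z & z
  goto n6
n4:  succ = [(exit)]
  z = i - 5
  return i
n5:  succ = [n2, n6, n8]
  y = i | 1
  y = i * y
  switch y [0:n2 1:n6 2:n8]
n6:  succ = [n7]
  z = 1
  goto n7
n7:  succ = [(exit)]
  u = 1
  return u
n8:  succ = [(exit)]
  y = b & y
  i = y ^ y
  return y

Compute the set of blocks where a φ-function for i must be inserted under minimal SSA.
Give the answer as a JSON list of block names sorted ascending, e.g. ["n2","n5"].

idom tree: n1←n0 n2←n0 n3←n1 n4←n2 n5←n2 n6←n0 n7←n0 n8←n5
Join-block Dom:
  n2: preds {n0,n5}: {n0} ∩ {n0,n2,n5} = {n0}; idom=n0
  n6: preds {n3,n5}: {n0,n1,n3} ∩ {n0,n2,n5} = {n0}; idom=n0
  n7: preds {n1,n6}: {n0,n1} ∩ {n0,n6} = {n0}; idom=n0

DF derivation:
  join n2 pred n0: · stop@n0
  join n2 pred n5: n5→n2 stop@n0
  join n6 pred n3: n3→n1 stop@n0
  join n6 pred n5: n5→n2 stop@n0
  join n7 pred n1: n1 stop@n0
  join n7 pred n6: n6 stop@n0
  n0: DF=∅
  n1: DF={n6,n7}
  n2: DF={n2,n6}
  n3: DF={n6}
  n4: DF=∅
  n5: DF={n2,n6}
  n6: DF={n7}
  n7: DF=∅
  n8: DF=∅

φ for i: defs {n2,n8}
  DF⁺ = {n2,n6,n7}

Answer: ["n2", "n6", "n7"]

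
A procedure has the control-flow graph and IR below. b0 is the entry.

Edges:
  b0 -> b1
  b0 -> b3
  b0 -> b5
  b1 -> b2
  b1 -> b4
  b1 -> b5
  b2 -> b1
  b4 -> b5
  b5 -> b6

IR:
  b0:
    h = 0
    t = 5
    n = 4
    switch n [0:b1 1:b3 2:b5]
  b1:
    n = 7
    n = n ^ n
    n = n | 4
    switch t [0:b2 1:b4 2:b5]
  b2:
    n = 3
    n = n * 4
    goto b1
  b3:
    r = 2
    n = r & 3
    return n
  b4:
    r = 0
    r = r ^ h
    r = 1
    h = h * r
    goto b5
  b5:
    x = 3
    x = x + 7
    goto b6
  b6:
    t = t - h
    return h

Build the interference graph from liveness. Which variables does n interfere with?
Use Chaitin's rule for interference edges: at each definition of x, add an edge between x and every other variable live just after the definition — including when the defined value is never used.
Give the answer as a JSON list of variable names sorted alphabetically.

Answer: ["h", "t"]

Working:
Block summaries:
  b0: def={h,n,t} ue=∅
  b1: def={n} ue={t}
  b2: def={n} ue=∅
  b3: def={n,r} ue=∅
  b4: def={h,r} ue={h}
  b5: def={x} ue=∅
  b6: def={t} ue={h,t}

Live sets:
  b0 li=∅ lo={h,t}
  b1 li={h,t} lo={h,t}
  b2 li={h,t} lo={h,t}
  b3 li=∅ lo=∅
  b4 li={h,t} lo={h,t}
  b5 li={h,t} lo={h,t}
  b6 li={h,t} lo=∅

Conflict graph:
  h — {n,r,t,x}
  n — {h,t}
  r — {h,t}
  t — {h,n,r,x}
  x — {h,t}

N(n) = ["h", "t"]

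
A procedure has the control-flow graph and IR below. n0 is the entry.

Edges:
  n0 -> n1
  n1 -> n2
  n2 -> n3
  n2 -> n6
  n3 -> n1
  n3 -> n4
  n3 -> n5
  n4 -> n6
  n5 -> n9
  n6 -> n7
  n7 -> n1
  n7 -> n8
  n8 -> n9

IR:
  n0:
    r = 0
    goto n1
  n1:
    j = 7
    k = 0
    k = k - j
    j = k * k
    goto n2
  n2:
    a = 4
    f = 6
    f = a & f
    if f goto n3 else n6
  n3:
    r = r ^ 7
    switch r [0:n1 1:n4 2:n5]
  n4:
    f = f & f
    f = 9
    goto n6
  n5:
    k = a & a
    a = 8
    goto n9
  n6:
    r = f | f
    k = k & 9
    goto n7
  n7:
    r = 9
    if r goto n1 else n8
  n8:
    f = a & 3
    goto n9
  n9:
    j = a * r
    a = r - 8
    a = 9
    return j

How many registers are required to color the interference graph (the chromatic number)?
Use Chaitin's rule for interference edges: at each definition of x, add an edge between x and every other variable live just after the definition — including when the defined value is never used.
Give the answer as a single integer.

Answer: 4

Derivation:
def/use:
  n0: def={r} ue=∅
  n1: def={j,k} ue=∅
  n2: def={a,f} ue=∅
  n3: def={r} ue={r}
  n4: def={f} ue={f}
  n5: def={a,k} ue={a}
  n6: def={k,r} ue={f,k}
  n7: def={r} ue=∅
  n8: def={f} ue={a}
  n9: def={a,j} ue={a,r}

Liveness:
  live n0: ∅→{r}
  live n1: {r}→{k,r}
  live n2: {k,r}→{a,f,k,r}
  live n3: {a,f,k,r}→{a,f,k,r}
  live n4: {a,f,k}→{a,f,k}
  live n5: {a,r}→{a,r}
  live n6: {a,f,k}→{a}
  live n7: {a}→{a,r}
  live n8: {a,r}→{a,r}
  live n9: {a,r}→∅

Interfere edges:
  a — {f,j,k,r}
  f — {a,k,r}
  j — {a,k,r}
  k — {a,f,j,r}
  r — {a,f,j,k}

Registers:
  lower bound: {a,f,k,r} mutually conflict ⇒ χ ≥ 4
  assign a→R0 f→R3 j→R3 k→R1 r→R2 — no edge inside a register ⇒ χ ≤ 4
  χ = 4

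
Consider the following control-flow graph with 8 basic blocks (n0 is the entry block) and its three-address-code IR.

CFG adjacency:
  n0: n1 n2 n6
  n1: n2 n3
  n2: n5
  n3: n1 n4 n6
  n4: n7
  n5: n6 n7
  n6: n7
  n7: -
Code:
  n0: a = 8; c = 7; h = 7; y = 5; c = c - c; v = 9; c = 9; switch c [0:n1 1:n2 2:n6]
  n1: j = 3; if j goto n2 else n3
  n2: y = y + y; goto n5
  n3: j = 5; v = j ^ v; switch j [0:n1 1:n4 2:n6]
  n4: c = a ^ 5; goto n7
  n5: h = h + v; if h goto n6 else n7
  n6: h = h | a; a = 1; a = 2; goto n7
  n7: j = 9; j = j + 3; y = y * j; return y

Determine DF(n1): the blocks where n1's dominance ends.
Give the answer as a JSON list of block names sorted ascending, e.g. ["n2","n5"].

idom tree: n1←n0 n2←n0 n3←n1 n4←n3 n5←n2 n6←n0 n7←n0
Join-block Dom:
  n1: preds {n0,n3}: {n0} ∩ {n0,n1,n3} = {n0}; idom=n0
  n2: preds {n0,n1}: {n0} ∩ {n0,n1} = {n0}; idom=n0
  n6: preds {n0,n3,n5}: {n0} ∩ {n0,n1,n3} ∩ {n0,n2,n5} = {n0}; idom=n0
  n7: preds {n4,n5,n6}: {n0,n1,n3,n4} ∩ {n0,n2,n5} ∩ {n0,n6} = {n0}; idom=n0

DF derivation:
  n1←n0: walk · to n0
  n1←n3: walk n3→n1 to n0
  n2←n0: walk · to n0
  n2←n1: walk n1 to n0
  n6←n0: walk · to n0
  n6←n3: walk n3→n1 to n0
  n6←n5: walk n5→n2 to n0
  n7←n4: walk n4→n3→n1 to n0
  n7←n5: walk n5→n2 to n0
  n7←n6: walk n6 to n0
  DF(n0)=∅
  DF(n1)={n1,n2,n6,n7}
  DF(n2)={n6,n7}
  DF(n3)={n1,n6,n7}
  DF(n4)={n7}
  DF(n5)={n6,n7}
  DF(n6)={n7}
  DF(n7)=∅

DF(n1) = ["n1", "n2", "n6", "n7"]

Answer: ["n1", "n2", "n6", "n7"]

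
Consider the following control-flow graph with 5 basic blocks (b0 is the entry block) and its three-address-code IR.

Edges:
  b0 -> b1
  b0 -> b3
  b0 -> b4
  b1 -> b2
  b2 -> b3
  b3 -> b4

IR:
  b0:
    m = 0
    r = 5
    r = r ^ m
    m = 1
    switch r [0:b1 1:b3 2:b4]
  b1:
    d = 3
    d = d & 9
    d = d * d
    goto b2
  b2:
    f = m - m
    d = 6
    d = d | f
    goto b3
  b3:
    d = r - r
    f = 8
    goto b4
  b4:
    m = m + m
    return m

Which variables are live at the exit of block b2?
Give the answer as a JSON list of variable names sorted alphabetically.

Per-block:
  b0: {m,r} / ∅
  b1: {d} / ∅
  b2: {d,f} / {m}
  b3: {d,f} / {r}
  b4: {m} / {m}

Live sets:
  b0 li=∅ lo={m,r}
  b1 li={m,r} lo={m,r}
  b2 li={m,r} lo={m,r}
  b3 li={m,r} lo={m}
  b4 li={m} lo=∅

live-out(b2) = ["m", "r"]

Answer: ["m", "r"]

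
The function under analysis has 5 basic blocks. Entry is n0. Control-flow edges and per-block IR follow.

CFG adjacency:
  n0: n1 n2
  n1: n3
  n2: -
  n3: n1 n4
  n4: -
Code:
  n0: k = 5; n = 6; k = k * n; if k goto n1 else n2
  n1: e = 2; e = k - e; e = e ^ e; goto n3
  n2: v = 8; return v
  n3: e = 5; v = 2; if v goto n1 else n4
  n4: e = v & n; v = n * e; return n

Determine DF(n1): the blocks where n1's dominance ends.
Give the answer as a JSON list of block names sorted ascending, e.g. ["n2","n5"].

Answer: ["n1"]

Derivation:
idom tree: n1←n0 n2←n0 n3←n1 n4←n3
Dom∩ at merges:
  n1: preds {n0,n3}: {n0} ∩ {n0,n1,n3} = {n0}; idom=n0

DF derivation:
  join n1 pred n0: · stop@n0
  join n1 pred n3: n3→n1 stop@n0
  n0: DF=∅
  n1: DF={n1}
  n2: DF=∅
  n3: DF={n1}
  n4: DF=∅

DF(n1) = ["n1"]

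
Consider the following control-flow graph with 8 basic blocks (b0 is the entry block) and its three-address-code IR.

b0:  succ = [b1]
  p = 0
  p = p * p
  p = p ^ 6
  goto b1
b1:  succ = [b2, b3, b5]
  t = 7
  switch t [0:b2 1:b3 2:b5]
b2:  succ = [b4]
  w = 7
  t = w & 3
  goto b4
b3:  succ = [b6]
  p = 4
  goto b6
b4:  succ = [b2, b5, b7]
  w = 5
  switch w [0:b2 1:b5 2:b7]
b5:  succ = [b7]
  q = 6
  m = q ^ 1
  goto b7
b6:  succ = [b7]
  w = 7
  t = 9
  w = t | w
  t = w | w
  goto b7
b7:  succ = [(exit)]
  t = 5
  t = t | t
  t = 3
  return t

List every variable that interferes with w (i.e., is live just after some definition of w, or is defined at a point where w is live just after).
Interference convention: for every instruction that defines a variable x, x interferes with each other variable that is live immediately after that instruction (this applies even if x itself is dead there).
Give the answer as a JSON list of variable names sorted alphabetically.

Block summaries:
  b0 def {p} use ∅
  b1 def {t} use ∅
  b2 def {t,w} use ∅
  b3 def {p} use ∅
  b4 def {w} use ∅
  b5 def {m,q} use ∅
  b6 def {t,w} use ∅
  b7 def {t} use ∅

Live sets:
  b0 li=∅ lo=∅
  b1 li=∅ lo=∅
  b2 li=∅ lo=∅
  b3 li=∅ lo=∅
  b4 li=∅ lo=∅
  b5 li=∅ lo=∅
  b6 li=∅ lo=∅
  b7 li=∅ lo=∅

Conflict graph:
  m↔∅
  p↔∅
  q↔∅
  t↔{w}
  w↔{t}

N(w) = ["t"]

Answer: ["t"]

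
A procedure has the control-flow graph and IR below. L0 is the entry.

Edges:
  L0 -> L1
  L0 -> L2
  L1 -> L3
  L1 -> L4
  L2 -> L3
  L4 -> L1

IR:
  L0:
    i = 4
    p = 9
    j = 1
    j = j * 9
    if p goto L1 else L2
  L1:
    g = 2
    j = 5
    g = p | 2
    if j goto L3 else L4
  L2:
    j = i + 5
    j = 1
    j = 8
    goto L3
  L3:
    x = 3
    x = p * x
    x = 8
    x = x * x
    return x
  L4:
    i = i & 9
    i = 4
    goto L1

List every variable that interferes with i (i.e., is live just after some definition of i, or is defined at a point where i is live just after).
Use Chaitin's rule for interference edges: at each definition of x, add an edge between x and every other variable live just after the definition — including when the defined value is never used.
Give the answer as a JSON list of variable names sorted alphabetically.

Answer: ["g", "j", "p"]

Analysis:
def/use:
  L0: {i,j,p} / ∅
  L1: {g,j} / {p}
  L2: {j} / {i}
  L3: {x} / {p}
  L4: {i} / {i}

Backward fixpoint:
  L0: in=∅ out={i,p}
  L1: in={i,p} out={i,p}
  L2: in={i,p} out={p}
  L3: in={p} out=∅
  L4: in={i,p} out={i,p}

Interference:
  g: {i,j,p}
  i: {g,j,p}
  j: {g,i,p}
  p: {g,i,j,x}
  x: {p}

N(i) = ["g", "j", "p"]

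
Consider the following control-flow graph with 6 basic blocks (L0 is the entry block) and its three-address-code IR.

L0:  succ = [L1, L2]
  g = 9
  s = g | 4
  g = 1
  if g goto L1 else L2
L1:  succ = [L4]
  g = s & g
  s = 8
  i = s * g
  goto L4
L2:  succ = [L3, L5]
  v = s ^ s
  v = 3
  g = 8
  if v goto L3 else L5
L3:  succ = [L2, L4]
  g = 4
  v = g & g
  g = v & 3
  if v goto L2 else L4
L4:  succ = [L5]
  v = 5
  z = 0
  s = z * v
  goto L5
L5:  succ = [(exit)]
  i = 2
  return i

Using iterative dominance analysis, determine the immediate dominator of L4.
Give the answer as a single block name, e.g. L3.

Answer: L0

Analysis:
idom tree: L1←L0 L2←L0 L3←L2 L4←L0 L5←L0
Dom∩ at merges:
  L2: preds {L0,L3}: {L0} ∩ {L0,L2,L3} = {L0}; idom=L0
  L4: preds {L1,L3}: {L0,L1} ∩ {L0,L2,L3} = {L0}; idom=L0
  L5: preds {L2,L4}: {L0,L2} ∩ {L0,L4} = {L0}; idom=L0

idom(L4) = L0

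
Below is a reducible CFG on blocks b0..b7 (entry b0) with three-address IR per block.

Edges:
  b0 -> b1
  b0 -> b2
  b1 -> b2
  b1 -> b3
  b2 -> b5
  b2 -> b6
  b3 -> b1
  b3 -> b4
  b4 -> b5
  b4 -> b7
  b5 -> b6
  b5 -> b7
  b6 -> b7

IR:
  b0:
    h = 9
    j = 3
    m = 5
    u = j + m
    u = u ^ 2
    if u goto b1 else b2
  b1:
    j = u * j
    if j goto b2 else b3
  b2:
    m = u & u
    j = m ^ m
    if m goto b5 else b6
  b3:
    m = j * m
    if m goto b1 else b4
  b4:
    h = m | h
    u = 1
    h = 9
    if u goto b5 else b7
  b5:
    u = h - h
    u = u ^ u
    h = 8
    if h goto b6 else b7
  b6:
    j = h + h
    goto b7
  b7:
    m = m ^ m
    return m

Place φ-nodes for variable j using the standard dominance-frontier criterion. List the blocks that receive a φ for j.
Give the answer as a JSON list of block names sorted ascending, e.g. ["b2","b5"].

idom tree: b1←b0 b2←b0 b3←b1 b4←b3 b5←b0 b6←b0 b7←b0
Join-block Dom:
  b1: preds {b0,b3}: {b0} ∩ {b0,b1,b3} = {b0}; idom=b0
  b2: preds {b0,b1}: {b0} ∩ {b0,b1} = {b0}; idom=b0
  b5: preds {b2,b4}: {b0,b2} ∩ {b0,b1,b3,b4} = {b0}; idom=b0
  b6: preds {b2,b5}: {b0,b2} ∩ {b0,b5} = {b0}; idom=b0
  b7: preds {b4,b5,b6}: {b0,b1,b3,b4} ∩ {b0,b5} ∩ {b0,b6} = {b0}; idom=b0

DF walk-up:
  join b1 pred b0: · stop@b0
  join b1 pred b3: b3→b1 stop@b0
  join b2 pred b0: · stop@b0
  join b2 pred b1: b1 stop@b0
  join b5 pred b2: b2 stop@b0
  join b5 pred b4: b4→b3→b1 stop@b0
  join b6 pred b2: b2 stop@b0
  join b6 pred b5: b5 stop@b0
  join b7 pred b4: b4→b3→b1 stop@b0
  join b7 pred b5: b5 stop@b0
  join b7 pred b6: b6 stop@b0
  b0: DF=∅
  b1: DF={b1,b2,b5,b7}
  b2: DF={b5,b6}
  b3: DF={b1,b5,b7}
  b4: DF={b5,b7}
  b5: DF={b6,b7}
  b6: DF={b7}
  b7: DF=∅

φ for j: defs {b0,b1,b2,b6}
  DF⁺ = {b1,b2,b5,b6,b7}

Answer: ["b1", "b2", "b5", "b6", "b7"]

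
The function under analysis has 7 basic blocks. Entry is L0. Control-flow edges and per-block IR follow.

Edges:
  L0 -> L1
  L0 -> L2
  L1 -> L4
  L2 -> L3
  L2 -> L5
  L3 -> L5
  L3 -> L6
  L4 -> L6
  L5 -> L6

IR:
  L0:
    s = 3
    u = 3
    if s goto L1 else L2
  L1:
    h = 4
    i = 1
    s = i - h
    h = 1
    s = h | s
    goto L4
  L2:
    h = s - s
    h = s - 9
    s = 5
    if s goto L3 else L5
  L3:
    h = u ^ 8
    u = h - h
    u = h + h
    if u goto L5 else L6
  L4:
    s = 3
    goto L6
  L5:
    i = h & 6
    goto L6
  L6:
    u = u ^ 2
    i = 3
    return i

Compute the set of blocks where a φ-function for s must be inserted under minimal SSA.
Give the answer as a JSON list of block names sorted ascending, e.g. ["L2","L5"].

idom tree: L1←L0 L2←L0 L3←L2 L4←L1 L5←L2 L6←L0
Dom at joins:
  L5: preds {L2,L3}: {L0,L2} ∩ {L0,L2,L3} = {L0,L2}; idom=L2
  L6: preds {L3,L4,L5}: {L0,L2,L3} ∩ {L0,L1,L4} ∩ {L0,L2,L5} = {L0}; idom=L0

Frontier:
  join L5 pred L2: · stop@L2
  join L5 pred L3: L3 stop@L2
  join L6 pred L3: L3→L2 stop@L0
  join L6 pred L4: L4→L1 stop@L0
  join L6 pred L5: L5→L2 stop@L0
  DF(L0)=∅
  DF(L1)={L6}
  DF(L2)={L6}
  DF(L3)={L5,L6}
  DF(L4)={L6}
  DF(L5)={L6}
  DF(L6)=∅

φ for s: defs {L0,L1,L2,L4}
  DF⁺ = {L6}

Answer: ["L6"]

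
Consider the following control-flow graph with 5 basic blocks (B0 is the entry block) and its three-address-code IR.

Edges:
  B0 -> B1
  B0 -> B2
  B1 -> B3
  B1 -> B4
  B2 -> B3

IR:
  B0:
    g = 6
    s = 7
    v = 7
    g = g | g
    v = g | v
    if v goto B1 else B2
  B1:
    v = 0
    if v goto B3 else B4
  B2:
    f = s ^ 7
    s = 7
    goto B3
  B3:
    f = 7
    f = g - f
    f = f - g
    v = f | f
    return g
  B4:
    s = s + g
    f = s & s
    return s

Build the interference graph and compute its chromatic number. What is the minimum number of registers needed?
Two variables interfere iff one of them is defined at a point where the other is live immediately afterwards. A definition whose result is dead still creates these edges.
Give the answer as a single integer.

Per-block:
  B0: {g,s,v} / ∅
  B1: {v} / ∅
  B2: {f,s} / {s}
  B3: {f,v} / {g}
  B4: {f,s} / {g,s}

Backward fixpoint:
  B0 li=∅ lo={g,s}
  B1 li={g,s} lo={g,s}
  B2 li={g,s} lo={g}
  B3 li={g} lo=∅
  B4 li={g,s} lo=∅

Conflict graph:
  f: {g,s}
  g: {f,s,v}
  s: {f,g,v}
  v: {g,s}

Chromatic number:
  {f,g,s} pairwise interfere (3-clique) ⇒ χ ≥ 3
  3-colouring: c0={g}  c1={s}  c2={f,v}
  χ = 3

Answer: 3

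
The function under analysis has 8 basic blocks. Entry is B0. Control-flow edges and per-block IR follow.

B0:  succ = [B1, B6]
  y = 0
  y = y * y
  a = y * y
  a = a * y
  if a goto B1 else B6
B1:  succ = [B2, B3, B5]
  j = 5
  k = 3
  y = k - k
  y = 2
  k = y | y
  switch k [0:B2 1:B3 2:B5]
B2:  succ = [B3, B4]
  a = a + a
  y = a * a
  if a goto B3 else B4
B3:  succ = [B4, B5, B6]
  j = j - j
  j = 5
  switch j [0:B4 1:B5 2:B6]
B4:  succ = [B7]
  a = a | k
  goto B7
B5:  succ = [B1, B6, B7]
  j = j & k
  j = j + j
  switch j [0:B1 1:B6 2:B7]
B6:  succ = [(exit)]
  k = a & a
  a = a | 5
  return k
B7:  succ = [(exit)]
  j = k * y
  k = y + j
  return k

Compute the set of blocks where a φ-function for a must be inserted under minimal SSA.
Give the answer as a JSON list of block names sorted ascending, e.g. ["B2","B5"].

idom tree: B1←B0 B2←B1 B3←B1 B4←B1 B5←B1 B6←B0 B7←B1
Join-block Dom:
  B1: preds {B0,B5}: {B0} ∩ {B0,B1,B5} = {B0}; idom=B0
  B3: preds {B1,B2}: {B0,B1} ∩ {B0,B1,B2} = {B0,B1}; idom=B1
  B4: preds {B2,B3}: {B0,B1,B2} ∩ {B0,B1,B3} = {B0,B1}; idom=B1
  B5: preds {B1,B3}: {B0,B1} ∩ {B0,B1,B3} = {B0,B1}; idom=B1
  B6: preds {B0,B3,B5}: {B0} ∩ {B0,B1,B3} ∩ {B0,B1,B5} = {B0}; idom=B0
  B7: preds {B4,B5}: {B0,B1,B4} ∩ {B0,B1,B5} = {B0,B1}; idom=B1

DF walk-up:
  join B1 pred B0: · stop@B0
  join B1 pred B5: B5→B1 stop@B0
  join B3 pred B1: · stop@B1
  join B3 pred B2: B2 stop@B1
  join B4 pred B2: B2 stop@B1
  join B4 pred B3: B3 stop@B1
  join B5 pred B1: · stop@B1
  join B5 pred B3: B3 stop@B1
  join B6 pred B0: · stop@B0
  join B6 pred B3: B3→B1 stop@B0
  join B6 pred B5: B5→B1 stop@B0
  join B7 pred B4: B4 stop@B1
  join B7 pred B5: B5 stop@B1
  B0 → ∅
  B1 → {B1,B6}
  B2 → {B3,B4}
  B3 → {B4,B5,B6}
  B4 → {B7}
  B5 → {B1,B6,B7}
  B6 → ∅
  B7 → ∅

φ for a: defs {B0,B2,B4,B6}
  DF⁺ = {B1,B3,B4,B5,B6,B7}

Answer: ["B1", "B3", "B4", "B5", "B6", "B7"]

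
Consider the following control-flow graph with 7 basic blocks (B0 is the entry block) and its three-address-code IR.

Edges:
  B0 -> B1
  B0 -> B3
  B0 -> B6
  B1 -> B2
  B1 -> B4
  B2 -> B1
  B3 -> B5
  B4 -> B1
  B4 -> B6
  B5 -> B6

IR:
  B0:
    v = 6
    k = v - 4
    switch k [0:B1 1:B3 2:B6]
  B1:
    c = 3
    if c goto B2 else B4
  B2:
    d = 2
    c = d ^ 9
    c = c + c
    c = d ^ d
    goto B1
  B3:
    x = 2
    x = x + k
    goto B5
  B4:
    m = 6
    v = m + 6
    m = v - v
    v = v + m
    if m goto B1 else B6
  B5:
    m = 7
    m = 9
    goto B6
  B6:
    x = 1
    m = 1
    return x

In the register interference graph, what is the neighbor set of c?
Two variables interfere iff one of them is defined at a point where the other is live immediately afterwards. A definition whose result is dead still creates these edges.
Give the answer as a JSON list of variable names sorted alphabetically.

def/use:
  B0 def {k,v} use ∅
  B1 def {c} use ∅
  B2 def {c,d} use ∅
  B3 def {x} use {k}
  B4 def {m,v} use ∅
  B5 def {m} use ∅
  B6 def {m,x} use ∅

Liveness:
  live B0: ∅→{k}
  live B1: ∅→∅
  live B2: ∅→∅
  live B3: {k}→∅
  live B4: ∅→∅
  live B5: ∅→∅
  live B6: ∅→∅

Conflict graph:
  c: {d}
  d: {c}
  k: {x}
  m: {v,x}
  v: {m}
  x: {k,m}

N(c) = ["d"]

Answer: ["d"]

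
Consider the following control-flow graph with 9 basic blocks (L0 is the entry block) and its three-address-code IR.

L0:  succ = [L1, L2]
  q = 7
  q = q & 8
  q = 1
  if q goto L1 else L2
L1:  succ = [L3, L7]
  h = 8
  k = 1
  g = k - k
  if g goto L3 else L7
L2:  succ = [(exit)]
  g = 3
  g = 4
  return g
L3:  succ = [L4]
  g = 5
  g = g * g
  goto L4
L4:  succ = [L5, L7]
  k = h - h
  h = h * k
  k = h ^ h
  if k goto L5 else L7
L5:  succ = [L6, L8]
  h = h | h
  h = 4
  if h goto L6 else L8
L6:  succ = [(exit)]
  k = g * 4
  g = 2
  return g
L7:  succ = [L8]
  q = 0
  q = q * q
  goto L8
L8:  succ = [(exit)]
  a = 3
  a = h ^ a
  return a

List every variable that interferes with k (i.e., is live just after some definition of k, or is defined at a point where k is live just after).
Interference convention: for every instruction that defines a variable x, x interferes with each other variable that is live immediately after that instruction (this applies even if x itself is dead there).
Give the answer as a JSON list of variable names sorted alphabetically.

Answer: ["g", "h"]

Analysis:
Per-block:
  L0: def={q} ue=∅
  L1: def={g,h,k} ue=∅
  L2: def={g} ue=∅
  L3: def={g} ue=∅
  L4: def={h,k} ue={h}
  L5: def={h} ue={h}
  L6: def={g,k} ue={g}
  L7: def={q} ue=∅
  L8: def={a} ue={h}

Backward fixpoint:
  L0: in=∅ out=∅
  L1: in=∅ out={h}
  L2: in=∅ out=∅
  L3: in={h} out={g,h}
  L4: in={g,h} out={g,h}
  L5: in={g,h} out={g,h}
  L6: in={g} out=∅
  L7: in={h} out={h}
  L8: in={h} out=∅

Interference:
  a: {h}
  g: {h,k}
  h: {a,g,k,q}
  k: {g,h}
  q: {h}

N(k) = ["g", "h"]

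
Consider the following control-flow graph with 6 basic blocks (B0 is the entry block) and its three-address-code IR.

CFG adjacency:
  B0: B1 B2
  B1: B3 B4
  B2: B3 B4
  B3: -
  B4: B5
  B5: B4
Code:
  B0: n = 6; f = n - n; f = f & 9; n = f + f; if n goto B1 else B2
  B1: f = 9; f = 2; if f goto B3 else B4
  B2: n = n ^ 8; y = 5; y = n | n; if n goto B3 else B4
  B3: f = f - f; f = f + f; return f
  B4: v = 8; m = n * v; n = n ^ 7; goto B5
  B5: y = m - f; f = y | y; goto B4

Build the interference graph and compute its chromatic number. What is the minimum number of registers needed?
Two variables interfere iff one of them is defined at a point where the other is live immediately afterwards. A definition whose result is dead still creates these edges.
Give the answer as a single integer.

Per-block:
  B0 def {f,n} use ∅
  B1 def {f} use ∅
  B2 def {n,y} use {n}
  B3 def {f} use {f}
  B4 def {m,n,v} use {n}
  B5 def {f,y} use {f,m}

Backward fixpoint:
  B0: in=∅ out={f,n}
  B1: in={n} out={f,n}
  B2: in={f,n} out={f,n}
  B3: in={f} out=∅
  B4: in={f,n} out={f,m,n}
  B5: in={f,m,n} out={f,n}

Conflict graph:
  f — {m,n,v,y}
  m — {f,n}
  n — {f,m,v,y}
  v — {f,n}
  y — {f,n}

Registers:
  lower bound: {f,m,n} mutually conflict ⇒ χ ≥ 3
  assign f→R0 m→R2 n→R1 v→R2 y→R2 — no edge inside a register ⇒ χ ≤ 3
  χ = 3

Answer: 3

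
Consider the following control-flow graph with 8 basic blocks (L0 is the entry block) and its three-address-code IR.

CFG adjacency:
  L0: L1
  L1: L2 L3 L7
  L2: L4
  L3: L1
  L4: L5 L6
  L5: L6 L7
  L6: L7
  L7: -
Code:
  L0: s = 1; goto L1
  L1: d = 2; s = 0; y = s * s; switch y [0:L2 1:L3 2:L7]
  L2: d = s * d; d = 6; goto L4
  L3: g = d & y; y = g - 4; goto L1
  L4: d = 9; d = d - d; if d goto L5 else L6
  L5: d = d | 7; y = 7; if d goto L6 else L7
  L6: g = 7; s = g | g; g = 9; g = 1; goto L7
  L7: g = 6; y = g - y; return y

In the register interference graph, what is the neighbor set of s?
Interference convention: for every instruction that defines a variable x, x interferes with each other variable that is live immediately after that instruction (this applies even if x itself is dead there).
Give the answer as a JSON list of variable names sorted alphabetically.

Answer: ["d", "y"]

Analysis:
Per-block:
  L0: def={s} ue=∅
  L1: def={d,s,y} ue=∅
  L2: def={d} ue={d,s}
  L3: def={g,y} ue={d,y}
  L4: def={d} ue=∅
  L5: def={d,y} ue={d}
  L6: def={g,s} ue=∅
  L7: def={g,y} ue={y}

Backward fixpoint:
  L0 li=∅ lo=∅
  L1 li=∅ lo={d,s,y}
  L2 li={d,s,y} lo={y}
  L3 li={d,y} lo=∅
  L4 li={y} lo={d,y}
  L5 li={d} lo={y}
  L6 li={y} lo={y}
  L7 li={y} lo=∅

Interference:
  d↔{s,y}
  g↔{y}
  s↔{d,y}
  y↔{d,g,s}

N(s) = ["d", "y"]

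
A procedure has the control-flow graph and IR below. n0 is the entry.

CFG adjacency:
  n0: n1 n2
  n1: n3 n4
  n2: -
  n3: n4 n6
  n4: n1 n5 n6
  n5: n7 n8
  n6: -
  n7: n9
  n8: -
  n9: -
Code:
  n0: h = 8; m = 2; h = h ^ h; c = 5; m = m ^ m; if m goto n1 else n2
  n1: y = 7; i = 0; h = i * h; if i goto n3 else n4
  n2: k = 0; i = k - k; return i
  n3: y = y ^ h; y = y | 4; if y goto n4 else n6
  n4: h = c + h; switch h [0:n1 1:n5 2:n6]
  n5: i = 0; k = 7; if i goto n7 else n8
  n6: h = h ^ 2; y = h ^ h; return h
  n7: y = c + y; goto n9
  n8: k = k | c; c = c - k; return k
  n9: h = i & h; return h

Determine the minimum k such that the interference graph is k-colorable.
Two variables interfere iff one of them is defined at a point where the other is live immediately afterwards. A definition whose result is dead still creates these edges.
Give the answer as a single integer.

Answer: 5

Analysis:
Block summaries:
  n0: {c,h,m} / ∅
  n1: {h,i,y} / {h}
  n2: {i,k} / ∅
  n3: {y} / {h,y}
  n4: {h} / {c,h}
  n5: {i,k} / ∅
  n6: {h,y} / {h}
  n7: {y} / {c,y}
  n8: {c,k} / {c,k}
  n9: {h} / {h,i}

Liveness:
  n0 li=∅ lo={c,h}
  n1 li={c,h} lo={c,h,y}
  n2 li=∅ lo=∅
  n3 li={c,h,y} lo={c,h,y}
  n4 li={c,h,y} lo={c,h,y}
  n5 li={c,h,y} lo={c,h,i,k,y}
  n6 li={h} lo=∅
  n7 li={c,h,i,y} lo={h,i}
  n8 li={c,k} lo=∅
  n9 li={h,i} lo=∅

Conflict graph:
  c — {h,i,k,m,y}
  h — {c,i,k,m,y}
  i — {c,h,k,y}
  k — {c,h,i,y}
  m — {c,h}
  y — {c,h,i,k}

Colouring:
  clique {c,h,i,k,y} ⇒ need ≥ 5
  5-colouring: c0={c}  c1={h}  c2={i,m}  c3={k}  c4={y}
  χ = 5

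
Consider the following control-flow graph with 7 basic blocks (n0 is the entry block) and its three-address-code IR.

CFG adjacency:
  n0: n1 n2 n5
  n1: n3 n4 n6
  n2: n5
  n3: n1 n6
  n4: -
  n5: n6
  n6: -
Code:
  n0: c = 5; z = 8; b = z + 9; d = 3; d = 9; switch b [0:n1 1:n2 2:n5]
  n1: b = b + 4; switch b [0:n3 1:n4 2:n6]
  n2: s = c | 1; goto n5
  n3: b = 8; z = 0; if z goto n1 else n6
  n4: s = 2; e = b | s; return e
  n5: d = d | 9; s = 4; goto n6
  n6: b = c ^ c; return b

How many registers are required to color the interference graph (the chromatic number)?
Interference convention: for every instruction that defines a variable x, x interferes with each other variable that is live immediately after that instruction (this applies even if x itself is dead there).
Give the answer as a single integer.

Answer: 4

Derivation:
Block summaries:
  n0: {b,c,d,z} / ∅
  n1: {b} / {b}
  n2: {s} / {c}
  n3: {b,z} / ∅
  n4: {e,s} / {b}
  n5: {d,s} / {d}
  n6: {b} / {c}

Backward fixpoint:
  live n0: ∅→{b,c,d}
  live n1: {b,c}→{b,c}
  live n2: {c,d}→{c,d}
  live n3: {c}→{b,c}
  live n4: {b}→∅
  live n5: {c,d}→{c}
  live n6: {c}→∅

Interference:
  b — {c,d,s,z}
  c — {b,d,s,z}
  d — {b,c,s}
  e — ∅
  s — {b,c,d}
  z — {b,c}

Colouring:
  clique {b,c,d,s} ⇒ need ≥ 4
  assign b→R0 c→R1 d→R2 e→R0 s→R3 z→R2 — no edge inside a register ⇒ χ ≤ 4
  χ = 4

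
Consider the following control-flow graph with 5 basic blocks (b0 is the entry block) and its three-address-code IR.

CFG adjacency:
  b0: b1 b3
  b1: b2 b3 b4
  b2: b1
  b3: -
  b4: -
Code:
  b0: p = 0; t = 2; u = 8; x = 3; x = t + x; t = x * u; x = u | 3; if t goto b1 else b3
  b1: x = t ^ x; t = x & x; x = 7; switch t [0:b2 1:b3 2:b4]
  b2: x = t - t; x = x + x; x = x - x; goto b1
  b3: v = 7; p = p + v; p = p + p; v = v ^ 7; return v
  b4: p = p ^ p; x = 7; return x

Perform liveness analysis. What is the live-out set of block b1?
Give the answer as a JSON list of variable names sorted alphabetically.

Answer: ["p", "t"]

Derivation:
Per-block:
  b0: def={p,t,u,x} ue=∅
  b1: def={t,x} ue={t,x}
  b2: def={x} ue={t}
  b3: def={p,v} ue={p}
  b4: def={p,x} ue={p}

Backward fixpoint:
  b0: in=∅ out={p,t,x}
  b1: in={p,t,x} out={p,t}
  b2: in={p,t} out={p,t,x}
  b3: in={p} out=∅
  b4: in={p} out=∅

live-out(b1) = ["p", "t"]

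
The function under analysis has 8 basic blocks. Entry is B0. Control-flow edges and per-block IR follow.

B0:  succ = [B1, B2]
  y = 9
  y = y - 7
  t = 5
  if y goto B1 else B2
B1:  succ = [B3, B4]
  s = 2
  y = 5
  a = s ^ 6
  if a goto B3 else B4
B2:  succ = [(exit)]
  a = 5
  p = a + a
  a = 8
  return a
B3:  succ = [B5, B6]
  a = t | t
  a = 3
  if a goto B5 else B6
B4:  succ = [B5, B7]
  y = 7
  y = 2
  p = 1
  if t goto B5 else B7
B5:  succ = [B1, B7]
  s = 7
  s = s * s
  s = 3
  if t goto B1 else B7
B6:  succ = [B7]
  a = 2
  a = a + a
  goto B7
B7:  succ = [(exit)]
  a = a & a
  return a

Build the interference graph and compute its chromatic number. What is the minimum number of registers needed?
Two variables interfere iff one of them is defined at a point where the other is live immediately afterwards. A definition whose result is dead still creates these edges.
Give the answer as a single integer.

Block summaries:
  B0: def={t,y} ue=∅
  B1: def={a,s,y} ue=∅
  B2: def={a,p} ue=∅
  B3: def={a} ue={t}
  B4: def={p,y} ue={t}
  B5: def={s} ue={t}
  B6: def={a} ue=∅
  B7: def={a} ue={a}

Live sets:
  live B0: ∅→{t}
  live B1: {t}→{a,t}
  live B2: ∅→∅
  live B3: {t}→{a,t}
  live B4: {a,t}→{a,t}
  live B5: {a,t}→{a,t}
  live B6: ∅→{a}
  live B7: {a}→∅

Interference:
  a: {p,s,t,y}
  p: {a,t}
  s: {a,t,y}
  t: {a,p,s,y}
  y: {a,s,t}

Registers:
  clique {a,s,t,y} ⇒ need ≥ 4
  assign a→r0 p→r2 s→r2 t→r1 y→r3 — no edge inside a register ⇒ χ ≤ 4
  χ = 4

Answer: 4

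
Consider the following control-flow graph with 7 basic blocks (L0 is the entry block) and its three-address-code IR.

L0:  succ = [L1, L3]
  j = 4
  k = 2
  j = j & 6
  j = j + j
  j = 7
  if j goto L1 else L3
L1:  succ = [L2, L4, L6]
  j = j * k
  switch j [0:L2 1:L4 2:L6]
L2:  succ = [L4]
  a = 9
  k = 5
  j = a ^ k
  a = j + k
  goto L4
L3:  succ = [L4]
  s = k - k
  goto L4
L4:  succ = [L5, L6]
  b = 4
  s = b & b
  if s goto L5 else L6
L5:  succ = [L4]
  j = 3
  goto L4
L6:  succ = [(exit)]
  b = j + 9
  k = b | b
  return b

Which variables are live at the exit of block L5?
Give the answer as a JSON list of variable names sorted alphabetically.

Answer: ["j"]

Derivation:
Per-block:
  L0: def={j,k} ue=∅
  L1: def={j} ue={j,k}
  L2: def={a,j,k} ue=∅
  L3: def={s} ue={k}
  L4: def={b,s} ue=∅
  L5: def={j} ue=∅
  L6: def={b,k} ue={j}

Liveness:
  live L0: ∅→{j,k}
  live L1: {j,k}→{j}
  live L2: ∅→{j}
  live L3: {j,k}→{j}
  live L4: {j}→{j}
  live L5: ∅→{j}
  live L6: {j}→∅

live-out(L5) = ["j"]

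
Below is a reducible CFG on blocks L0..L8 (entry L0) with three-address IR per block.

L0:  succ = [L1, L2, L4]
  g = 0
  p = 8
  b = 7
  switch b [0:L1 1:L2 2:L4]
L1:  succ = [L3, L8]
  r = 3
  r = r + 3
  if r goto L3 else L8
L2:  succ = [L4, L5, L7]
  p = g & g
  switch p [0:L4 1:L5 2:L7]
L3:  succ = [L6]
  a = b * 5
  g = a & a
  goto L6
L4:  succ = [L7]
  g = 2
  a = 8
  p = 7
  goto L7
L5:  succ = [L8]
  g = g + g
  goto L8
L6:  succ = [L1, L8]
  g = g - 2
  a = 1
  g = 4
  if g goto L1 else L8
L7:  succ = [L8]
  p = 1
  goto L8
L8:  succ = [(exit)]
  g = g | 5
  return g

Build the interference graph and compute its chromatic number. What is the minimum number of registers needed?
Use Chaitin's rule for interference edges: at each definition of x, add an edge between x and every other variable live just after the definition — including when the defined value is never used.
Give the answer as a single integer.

Per-block:
  L0 def {b,g,p} use ∅
  L1 def {r} use ∅
  L2 def {p} use {g}
  L3 def {a,g} use {b}
  L4 def {a,g,p} use ∅
  L5 def {g} use {g}
  L6 def {a,g} use {g}
  L7 def {p} use ∅
  L8 def {g} use {g}

Liveness:
  L0 li=∅ lo={b,g}
  L1 li={b,g} lo={b,g}
  L2 li={g} lo={g}
  L3 li={b} lo={b,g}
  L4 li=∅ lo={g}
  L5 li={g} lo={g}
  L6 li={b,g} lo={b,g}
  L7 li={g} lo={g}
  L8 li={g} lo=∅

Interference:
  a↔{b,g}
  b↔{a,g,r}
  g↔{a,b,p,r}
  p↔{g}
  r↔{b,g}

Colouring:
  lower bound: {a,b,g} mutually conflict ⇒ χ ≥ 3
  3-colouring: r0={g}  r1={b,p}  r2={a,r}
  χ = 3

Answer: 3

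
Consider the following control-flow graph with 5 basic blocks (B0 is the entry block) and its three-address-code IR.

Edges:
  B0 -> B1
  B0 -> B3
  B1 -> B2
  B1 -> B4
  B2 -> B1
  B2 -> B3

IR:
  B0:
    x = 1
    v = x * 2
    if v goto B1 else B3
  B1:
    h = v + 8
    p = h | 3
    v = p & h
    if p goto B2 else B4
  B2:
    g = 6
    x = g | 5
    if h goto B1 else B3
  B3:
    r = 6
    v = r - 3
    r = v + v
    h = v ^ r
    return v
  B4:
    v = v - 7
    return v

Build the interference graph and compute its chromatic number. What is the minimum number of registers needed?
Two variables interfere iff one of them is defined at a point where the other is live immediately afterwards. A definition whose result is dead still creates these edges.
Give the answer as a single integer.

def/use:
  B0 def {v,x} use ∅
  B1 def {h,p,v} use {v}
  B2 def {g,x} use {h}
  B3 def {h,r,v} use ∅
  B4 def {v} use {v}

Backward fixpoint:
  live B0: ∅→{v}
  live B1: {v}→{h,v}
  live B2: {h,v}→{v}
  live B3: ∅→∅
  live B4: {v}→∅

Conflict graph:
  g — {h,v}
  h — {g,p,v,x}
  p — {h,v}
  r — {v}
  v — {g,h,p,r,x}
  x — {h,v}

Registers:
  lower bound: {g,h,v} mutually conflict ⇒ χ ≥ 3
  assign g→r2 h→r1 p→r2 r→r1 v→r0 x→r2 — no edge inside a register ⇒ χ ≤ 3
  χ = 3

Answer: 3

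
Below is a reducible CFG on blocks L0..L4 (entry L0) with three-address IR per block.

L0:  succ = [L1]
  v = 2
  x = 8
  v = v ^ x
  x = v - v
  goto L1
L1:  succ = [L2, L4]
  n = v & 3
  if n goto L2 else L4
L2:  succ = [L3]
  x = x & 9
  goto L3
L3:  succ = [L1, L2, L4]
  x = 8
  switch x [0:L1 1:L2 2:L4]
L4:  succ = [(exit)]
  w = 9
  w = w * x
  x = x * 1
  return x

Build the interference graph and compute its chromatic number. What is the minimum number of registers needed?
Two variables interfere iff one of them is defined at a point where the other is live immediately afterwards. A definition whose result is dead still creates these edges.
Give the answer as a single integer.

Answer: 3

Derivation:
Per-block:
  L0 def {v,x} use ∅
  L1 def {n} use {v}
  L2 def {x} use {x}
  L3 def {x} use ∅
  L4 def {w,x} use {x}

Backward fixpoint:
  live L0: ∅→{v,x}
  live L1: {v,x}→{v,x}
  live L2: {v,x}→{v}
  live L3: {v}→{v,x}
  live L4: {x}→∅

Interfere edges:
  n — {v,x}
  v — {n,x}
  w — {x}
  x — {n,v,w}

Colouring:
  clique {n,v,x} ⇒ need ≥ 3
  3-colouring: R0={x}  R1={n,w}  R2={v}
  χ = 3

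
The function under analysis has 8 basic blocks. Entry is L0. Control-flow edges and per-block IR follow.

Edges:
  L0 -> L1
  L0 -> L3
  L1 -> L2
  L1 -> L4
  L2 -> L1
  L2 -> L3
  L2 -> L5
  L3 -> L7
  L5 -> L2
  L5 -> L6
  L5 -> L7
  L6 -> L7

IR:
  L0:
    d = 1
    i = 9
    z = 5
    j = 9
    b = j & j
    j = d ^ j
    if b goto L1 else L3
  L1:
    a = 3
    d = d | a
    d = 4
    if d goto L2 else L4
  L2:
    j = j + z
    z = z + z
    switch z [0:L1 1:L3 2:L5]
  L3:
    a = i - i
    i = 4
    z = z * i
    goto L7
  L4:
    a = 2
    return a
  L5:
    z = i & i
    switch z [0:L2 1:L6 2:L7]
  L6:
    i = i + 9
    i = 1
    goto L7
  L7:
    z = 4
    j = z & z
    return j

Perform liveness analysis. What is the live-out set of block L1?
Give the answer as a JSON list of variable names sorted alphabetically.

Answer: ["d", "i", "j", "z"]

Derivation:
def/use:
  L0 def {b,d,i,j,z} use ∅
  L1 def {a,d} use {d}
  L2 def {j,z} use {j,z}
  L3 def {a,i,z} use {i,z}
  L4 def {a} use ∅
  L5 def {z} use {i}
  L6 def {i} use {i}
  L7 def {j,z} use ∅

Live sets:
  live L0: ∅→{d,i,j,z}
  live L1: {d,i,j,z}→{d,i,j,z}
  live L2: {d,i,j,z}→{d,i,j,z}
  live L3: {i,z}→∅
  live L4: ∅→∅
  live L5: {d,i,j}→{d,i,j,z}
  live L6: {i}→∅
  live L7: ∅→∅

live-out(L1) = ["d", "i", "j", "z"]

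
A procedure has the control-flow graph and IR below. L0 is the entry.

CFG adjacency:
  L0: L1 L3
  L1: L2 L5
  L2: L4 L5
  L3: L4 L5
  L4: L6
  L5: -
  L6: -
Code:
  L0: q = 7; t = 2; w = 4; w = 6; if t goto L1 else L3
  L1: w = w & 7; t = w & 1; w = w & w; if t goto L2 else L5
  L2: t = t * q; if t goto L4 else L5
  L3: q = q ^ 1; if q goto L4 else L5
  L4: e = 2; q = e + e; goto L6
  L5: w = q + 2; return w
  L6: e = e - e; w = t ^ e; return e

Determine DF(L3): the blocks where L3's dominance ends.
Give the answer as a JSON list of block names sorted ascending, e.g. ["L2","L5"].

idom tree: L1←L0 L2←L1 L3←L0 L4←L0 L5←L0 L6←L4
Dom at joins:
  L4: preds {L2,L3}: {L0,L1,L2} ∩ {L0,L3} = {L0}; idom=L0
  L5: preds {L1,L2,L3}: {L0,L1} ∩ {L0,L1,L2} ∩ {L0,L3} = {L0}; idom=L0

DF walk-up:
  L4←L2: walk L2→L1 to L0
  L4←L3: walk L3 to L0
  L5←L1: walk L1 to L0
  L5←L2: walk L2→L1 to L0
  L5←L3: walk L3 to L0
  L0: DF=∅
  L1: DF={L4,L5}
  L2: DF={L4,L5}
  L3: DF={L4,L5}
  L4: DF=∅
  L5: DF=∅
  L6: DF=∅

DF(L3) = ["L4", "L5"]

Answer: ["L4", "L5"]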